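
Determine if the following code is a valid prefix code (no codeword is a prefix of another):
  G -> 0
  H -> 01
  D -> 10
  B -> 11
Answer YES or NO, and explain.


Checking each pair (does one codeword prefix another?):
  G='0' vs H='01': prefix -- VIOLATION

NO -- this is NOT a valid prefix code. G (0) is a prefix of H (01).


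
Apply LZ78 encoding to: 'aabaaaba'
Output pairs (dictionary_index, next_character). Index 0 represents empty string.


LZ78 encoding steps:
Dictionary: {0: ''}
Step 1: w='' (idx 0), next='a' -> output (0, 'a'), add 'a' as idx 1
Step 2: w='a' (idx 1), next='b' -> output (1, 'b'), add 'ab' as idx 2
Step 3: w='a' (idx 1), next='a' -> output (1, 'a'), add 'aa' as idx 3
Step 4: w='ab' (idx 2), next='a' -> output (2, 'a'), add 'aba' as idx 4


Encoded: [(0, 'a'), (1, 'b'), (1, 'a'), (2, 'a')]


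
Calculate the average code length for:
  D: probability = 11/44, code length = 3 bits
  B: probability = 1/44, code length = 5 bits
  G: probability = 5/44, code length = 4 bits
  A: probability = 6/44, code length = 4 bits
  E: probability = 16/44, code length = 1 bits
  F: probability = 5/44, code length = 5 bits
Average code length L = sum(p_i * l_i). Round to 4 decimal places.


Weighted contributions p_i * l_i:
  D: (11/44) * 3 = 33/44
  B: (1/44) * 5 = 5/44
  G: (5/44) * 4 = 20/44
  A: (6/44) * 4 = 24/44
  E: (16/44) * 1 = 16/44
  F: (5/44) * 5 = 25/44
Sum = (33 + 5 + 20 + 24 + 16 + 25)/44 = 123/44

L = 123/44 = 2.7955 bits/symbol


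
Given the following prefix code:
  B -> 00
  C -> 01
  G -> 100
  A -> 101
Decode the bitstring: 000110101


Decoding step by step:
Bits 00 -> B
Bits 01 -> C
Bits 101 -> A
Bits 01 -> C


Decoded message: BCAC


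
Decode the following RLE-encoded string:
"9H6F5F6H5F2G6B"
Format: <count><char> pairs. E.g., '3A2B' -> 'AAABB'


Expanding each <count><char> pair:
  9H -> 'HHHHHHHHH'
  6F -> 'FFFFFF'
  5F -> 'FFFFF'
  6H -> 'HHHHHH'
  5F -> 'FFFFF'
  2G -> 'GG'
  6B -> 'BBBBBB'

Decoded = HHHHHHHHHFFFFFFFFFFFHHHHHHFFFFFGGBBBBBB


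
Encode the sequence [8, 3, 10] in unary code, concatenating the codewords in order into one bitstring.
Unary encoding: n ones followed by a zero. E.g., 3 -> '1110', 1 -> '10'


Encode each number as n ones followed by a terminating 0:
  8 -> 111111110 (9 bits)
  3 -> 1110 (4 bits)
  10 -> 11111111110 (11 bits)
Total length = 9 + 4 + 11 = 24 bits.

Unary([8, 3, 10]) = 111111110111011111111110 (24 bits)


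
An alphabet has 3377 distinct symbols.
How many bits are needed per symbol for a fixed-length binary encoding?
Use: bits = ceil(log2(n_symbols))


log2(3377) = 11.7215
Bracket: 2^11 = 2048 < 3377 <= 2^12 = 4096
So ceil(log2(3377)) = 12

bits = ceil(log2(3377)) = ceil(11.7215) = 12 bits


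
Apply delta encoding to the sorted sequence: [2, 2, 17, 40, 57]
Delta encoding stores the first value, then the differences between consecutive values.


First value: 2
Deltas:
  2 - 2 = 0
  17 - 2 = 15
  40 - 17 = 23
  57 - 40 = 17


Delta encoded: [2, 0, 15, 23, 17]


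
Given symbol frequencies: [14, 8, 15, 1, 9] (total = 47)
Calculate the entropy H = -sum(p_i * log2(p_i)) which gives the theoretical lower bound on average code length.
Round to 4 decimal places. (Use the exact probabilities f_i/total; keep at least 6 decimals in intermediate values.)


Per-symbol terms -p_i * log2(p_i) with p_i = f_i/47:
  p = 14/47 = 0.297872: log2(p) = -1.747234, -p*log2(p) = 0.520453
  p = 8/47 = 0.170213: log2(p) = -2.554589, -p*log2(p) = 0.434824
  p = 15/47 = 0.319149: log2(p) = -1.647698, -p*log2(p) = 0.525861
  p = 1/47 = 0.021277: log2(p) = -5.554589, -p*log2(p) = 0.118183
  p = 9/47 = 0.191489: log2(p) = -2.384664, -p*log2(p) = 0.456638
H = 0.520453 + 0.434824 + 0.525861 + 0.118183 + 0.456638 = 2.055959

H = 2.056 bits/symbol


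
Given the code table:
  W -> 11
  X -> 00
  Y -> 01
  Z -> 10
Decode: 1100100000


Decoding:
11 -> W
00 -> X
10 -> Z
00 -> X
00 -> X


Result: WXZXX


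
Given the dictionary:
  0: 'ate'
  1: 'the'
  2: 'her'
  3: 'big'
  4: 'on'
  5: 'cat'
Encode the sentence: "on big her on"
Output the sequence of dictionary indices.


Look up each word in the dictionary:
  'on' -> 4
  'big' -> 3
  'her' -> 2
  'on' -> 4

Encoded: [4, 3, 2, 4]


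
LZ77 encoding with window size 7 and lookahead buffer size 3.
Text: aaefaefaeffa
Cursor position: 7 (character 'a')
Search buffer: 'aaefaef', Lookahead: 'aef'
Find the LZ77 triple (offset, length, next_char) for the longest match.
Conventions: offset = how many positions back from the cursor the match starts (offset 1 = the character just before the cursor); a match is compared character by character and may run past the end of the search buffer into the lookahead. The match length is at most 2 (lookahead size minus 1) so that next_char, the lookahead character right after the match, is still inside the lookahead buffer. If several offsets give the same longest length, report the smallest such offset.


Try each offset into the search buffer:
  offset=1 (pos 6, char 'f'): match length 0
  offset=2 (pos 5, char 'e'): match length 0
  offset=3 (pos 4, char 'a'): match length 2
  offset=4 (pos 3, char 'f'): match length 0
  offset=5 (pos 2, char 'e'): match length 0
  offset=6 (pos 1, char 'a'): match length 2
  offset=7 (pos 0, char 'a'): match length 1
Longest match has length 2, found at offsets 3, 6; take the smallest, offset 3.
next_char = character at position 7 + 2 = 9 -> 'f'

Best match: offset=3, length=2 (matching 'ae' starting at position 4)
LZ77 triple: (3, 2, 'f')


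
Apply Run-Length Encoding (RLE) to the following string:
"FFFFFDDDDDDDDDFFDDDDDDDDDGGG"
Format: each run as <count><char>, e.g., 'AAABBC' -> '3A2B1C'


Scanning runs left to right:
  i=0: run of 'F' x 5 -> '5F'
  i=5: run of 'D' x 9 -> '9D'
  i=14: run of 'F' x 2 -> '2F'
  i=16: run of 'D' x 9 -> '9D'
  i=25: run of 'G' x 3 -> '3G'

RLE = 5F9D2F9D3G


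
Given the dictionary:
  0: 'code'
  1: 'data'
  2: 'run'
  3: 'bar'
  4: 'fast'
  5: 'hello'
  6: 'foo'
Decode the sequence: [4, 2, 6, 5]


Look up each index in the dictionary:
  4 -> 'fast'
  2 -> 'run'
  6 -> 'foo'
  5 -> 'hello'

Decoded: "fast run foo hello"


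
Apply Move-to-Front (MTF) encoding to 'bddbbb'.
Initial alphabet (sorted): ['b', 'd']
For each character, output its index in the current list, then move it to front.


MTF encoding:
'b': index 0 in ['b', 'd'] -> ['b', 'd']
'd': index 1 in ['b', 'd'] -> ['d', 'b']
'd': index 0 in ['d', 'b'] -> ['d', 'b']
'b': index 1 in ['d', 'b'] -> ['b', 'd']
'b': index 0 in ['b', 'd'] -> ['b', 'd']
'b': index 0 in ['b', 'd'] -> ['b', 'd']


Output: [0, 1, 0, 1, 0, 0]


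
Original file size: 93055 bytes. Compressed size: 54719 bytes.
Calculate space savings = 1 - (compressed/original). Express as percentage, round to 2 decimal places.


ratio = compressed/original = 54719/93055 = 0.588029
savings = 1 - ratio = 1 - 0.588029 = 0.411971
as a percentage: 0.411971 * 100 = 41.2%

Space savings = 1 - 54719/93055 = 41.2%


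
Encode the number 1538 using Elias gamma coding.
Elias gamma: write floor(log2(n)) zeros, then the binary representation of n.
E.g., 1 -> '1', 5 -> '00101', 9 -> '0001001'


num_bits = floor(log2(1538)) + 1 = 11
leading_zeros = num_bits - 1 = 10
binary(1538) = 11000000010

Elias gamma(1538) = '0000000000' + '11000000010' = 000000000011000000010 (21 bits)


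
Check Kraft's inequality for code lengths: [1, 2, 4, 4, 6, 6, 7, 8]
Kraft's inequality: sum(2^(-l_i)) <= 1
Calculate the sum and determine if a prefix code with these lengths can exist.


Sum = 2^(-1) + 2^(-2) + 2^(-4) + 2^(-4) + 2^(-6) + 2^(-6) + 2^(-7) + 2^(-8)
    = 0.5 + 0.25 + 0.0625 + 0.0625 + 0.015625 + 0.015625 + 0.0078125 + 0.00390625
    = 235/256 = 0.91796875
Since 0.91796875 <= 1, Kraft's inequality IS satisfied.
A prefix code with these lengths CAN exist.

Kraft sum = 0.91796875. Satisfied.


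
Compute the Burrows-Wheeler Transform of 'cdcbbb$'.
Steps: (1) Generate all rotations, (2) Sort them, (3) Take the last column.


Rotations (sorted):
  0: $cdcbbb -> last char: b
  1: b$cdcbb -> last char: b
  2: bb$cdcb -> last char: b
  3: bbb$cdc -> last char: c
  4: cbbb$cd -> last char: d
  5: cdcbbb$ -> last char: $
  6: dcbbb$c -> last char: c


BWT = bbbcd$c


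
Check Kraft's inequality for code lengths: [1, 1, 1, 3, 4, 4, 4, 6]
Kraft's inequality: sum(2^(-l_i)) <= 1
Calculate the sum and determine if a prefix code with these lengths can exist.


Sum = 2^(-1) + 2^(-1) + 2^(-1) + 2^(-3) + 2^(-4) + 2^(-4) + 2^(-4) + 2^(-6)
    = 0.5 + 0.5 + 0.5 + 0.125 + 0.0625 + 0.0625 + 0.0625 + 0.015625
    = 117/64 = 1.828125
Since 1.828125 > 1, Kraft's inequality is NOT satisfied.
A prefix code with these lengths CANNOT exist.

Kraft sum = 1.828125. Not satisfied.


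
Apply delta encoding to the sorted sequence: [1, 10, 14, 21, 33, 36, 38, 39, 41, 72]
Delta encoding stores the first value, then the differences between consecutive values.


First value: 1
Deltas:
  10 - 1 = 9
  14 - 10 = 4
  21 - 14 = 7
  33 - 21 = 12
  36 - 33 = 3
  38 - 36 = 2
  39 - 38 = 1
  41 - 39 = 2
  72 - 41 = 31


Delta encoded: [1, 9, 4, 7, 12, 3, 2, 1, 2, 31]


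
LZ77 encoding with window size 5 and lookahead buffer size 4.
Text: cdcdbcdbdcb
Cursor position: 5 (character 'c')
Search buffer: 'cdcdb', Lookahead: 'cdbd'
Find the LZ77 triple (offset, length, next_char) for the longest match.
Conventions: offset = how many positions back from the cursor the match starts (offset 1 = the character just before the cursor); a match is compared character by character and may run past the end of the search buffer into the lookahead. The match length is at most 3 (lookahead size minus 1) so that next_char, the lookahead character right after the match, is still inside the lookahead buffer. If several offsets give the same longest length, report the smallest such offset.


Try each offset into the search buffer:
  offset=1 (pos 4, char 'b'): match length 0
  offset=2 (pos 3, char 'd'): match length 0
  offset=3 (pos 2, char 'c'): match length 3
  offset=4 (pos 1, char 'd'): match length 0
  offset=5 (pos 0, char 'c'): match length 2
Longest match has length 3 at offset 3.
next_char = character at position 5 + 3 = 8 -> 'd'

Best match: offset=3, length=3 (matching 'cdb' starting at position 2)
LZ77 triple: (3, 3, 'd')


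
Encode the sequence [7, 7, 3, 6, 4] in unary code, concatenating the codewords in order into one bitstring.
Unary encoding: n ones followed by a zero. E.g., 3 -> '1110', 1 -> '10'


Encode each number as n ones followed by a terminating 0:
  7 -> 11111110 (8 bits)
  7 -> 11111110 (8 bits)
  3 -> 1110 (4 bits)
  6 -> 1111110 (7 bits)
  4 -> 11110 (5 bits)
Total length = 8 + 8 + 4 + 7 + 5 = 32 bits.

Unary([7, 7, 3, 6, 4]) = 11111110111111101110111111011110 (32 bits)


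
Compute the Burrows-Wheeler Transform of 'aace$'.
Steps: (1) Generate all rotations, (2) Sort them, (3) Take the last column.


Rotations (sorted):
  0: $aace -> last char: e
  1: aace$ -> last char: $
  2: ace$a -> last char: a
  3: ce$aa -> last char: a
  4: e$aac -> last char: c


BWT = e$aac


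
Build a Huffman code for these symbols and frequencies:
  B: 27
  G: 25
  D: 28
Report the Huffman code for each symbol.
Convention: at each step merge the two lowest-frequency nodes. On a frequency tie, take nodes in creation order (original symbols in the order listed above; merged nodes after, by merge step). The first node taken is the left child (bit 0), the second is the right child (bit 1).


Huffman tree construction:
Step 1: Merge G(25) + B(27) = 52
Step 2: Merge D(28) + (G+B)(52) = 80
Read each symbol's code off the tree from the root (left child = 0, right child = 1).

Codes:
  B: 11 (length 2)
  G: 10 (length 2)
  D: 0 (length 1)
Average code length: 132/80 = 1.6500 bits/symbol


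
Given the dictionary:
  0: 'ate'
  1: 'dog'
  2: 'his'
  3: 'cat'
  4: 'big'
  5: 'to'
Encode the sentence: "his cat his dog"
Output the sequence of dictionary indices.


Look up each word in the dictionary:
  'his' -> 2
  'cat' -> 3
  'his' -> 2
  'dog' -> 1

Encoded: [2, 3, 2, 1]


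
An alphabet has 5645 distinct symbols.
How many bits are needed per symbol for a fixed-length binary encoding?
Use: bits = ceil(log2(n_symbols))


log2(5645) = 12.4628
Bracket: 2^12 = 4096 < 5645 <= 2^13 = 8192
So ceil(log2(5645)) = 13

bits = ceil(log2(5645)) = ceil(12.4628) = 13 bits


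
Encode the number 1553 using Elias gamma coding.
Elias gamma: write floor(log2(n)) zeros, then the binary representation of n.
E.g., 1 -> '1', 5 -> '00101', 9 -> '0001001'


num_bits = floor(log2(1553)) + 1 = 11
leading_zeros = num_bits - 1 = 10
binary(1553) = 11000010001

Elias gamma(1553) = '0000000000' + '11000010001' = 000000000011000010001 (21 bits)


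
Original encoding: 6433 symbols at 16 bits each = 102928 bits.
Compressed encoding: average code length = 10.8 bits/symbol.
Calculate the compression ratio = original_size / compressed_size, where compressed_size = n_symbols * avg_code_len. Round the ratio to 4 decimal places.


original_size = n_symbols * orig_bits = 6433 * 16 = 102928 bits
compressed_size = n_symbols * avg_code_len = 6433 * 10.8 = 69476.4 bits
ratio = original_size / compressed_size = 102928 / 69476.4 = 1.4815

Compression ratio = 1.4815


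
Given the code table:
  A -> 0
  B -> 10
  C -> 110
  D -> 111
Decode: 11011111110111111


Decoding:
110 -> C
111 -> D
111 -> D
10 -> B
111 -> D
111 -> D


Result: CDDBDD


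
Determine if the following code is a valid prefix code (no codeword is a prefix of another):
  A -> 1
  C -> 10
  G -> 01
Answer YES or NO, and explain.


Checking each pair (does one codeword prefix another?):
  A='1' vs C='10': prefix -- VIOLATION

NO -- this is NOT a valid prefix code. A (1) is a prefix of C (10).


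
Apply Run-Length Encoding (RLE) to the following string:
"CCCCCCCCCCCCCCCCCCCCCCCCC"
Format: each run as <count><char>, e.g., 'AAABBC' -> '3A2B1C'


Scanning runs left to right:
  i=0: run of 'C' x 25 -> '25C'

RLE = 25C


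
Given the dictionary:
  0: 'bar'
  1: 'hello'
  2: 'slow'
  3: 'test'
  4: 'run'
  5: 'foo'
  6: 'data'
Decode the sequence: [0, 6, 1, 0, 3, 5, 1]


Look up each index in the dictionary:
  0 -> 'bar'
  6 -> 'data'
  1 -> 'hello'
  0 -> 'bar'
  3 -> 'test'
  5 -> 'foo'
  1 -> 'hello'

Decoded: "bar data hello bar test foo hello"


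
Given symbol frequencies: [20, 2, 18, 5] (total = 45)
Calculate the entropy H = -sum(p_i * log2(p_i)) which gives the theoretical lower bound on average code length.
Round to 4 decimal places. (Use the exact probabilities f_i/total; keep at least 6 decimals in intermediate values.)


Per-symbol terms -p_i * log2(p_i) with p_i = f_i/45:
  p = 20/45 = 0.444444: log2(p) = -1.169925, -p*log2(p) = 0.519967
  p = 2/45 = 0.044444: log2(p) = -4.491853, -p*log2(p) = 0.199638
  p = 18/45 = 0.400000: log2(p) = -1.321928, -p*log2(p) = 0.528771
  p = 5/45 = 0.111111: log2(p) = -3.169925, -p*log2(p) = 0.352214
H = 0.519967 + 0.199638 + 0.528771 + 0.352214 = 1.600590

H = 1.6006 bits/symbol


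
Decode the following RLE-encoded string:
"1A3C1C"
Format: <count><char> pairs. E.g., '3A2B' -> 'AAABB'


Expanding each <count><char> pair:
  1A -> 'A'
  3C -> 'CCC'
  1C -> 'C'

Decoded = ACCCC


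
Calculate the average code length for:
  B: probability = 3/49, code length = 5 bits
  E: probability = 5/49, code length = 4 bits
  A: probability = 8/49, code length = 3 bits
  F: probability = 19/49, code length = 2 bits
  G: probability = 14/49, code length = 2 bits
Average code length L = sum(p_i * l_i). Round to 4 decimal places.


Weighted contributions p_i * l_i:
  B: (3/49) * 5 = 15/49
  E: (5/49) * 4 = 20/49
  A: (8/49) * 3 = 24/49
  F: (19/49) * 2 = 38/49
  G: (14/49) * 2 = 28/49
Sum = (15 + 20 + 24 + 38 + 28)/49 = 125/49

L = 125/49 = 2.5510 bits/symbol


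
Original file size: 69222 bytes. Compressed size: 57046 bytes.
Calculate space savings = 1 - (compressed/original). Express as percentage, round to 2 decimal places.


ratio = compressed/original = 57046/69222 = 0.824102
savings = 1 - ratio = 1 - 0.824102 = 0.175898
as a percentage: 0.175898 * 100 = 17.59%

Space savings = 1 - 57046/69222 = 17.59%


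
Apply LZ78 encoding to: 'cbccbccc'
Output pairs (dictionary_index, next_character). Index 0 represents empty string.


LZ78 encoding steps:
Dictionary: {0: ''}
Step 1: w='' (idx 0), next='c' -> output (0, 'c'), add 'c' as idx 1
Step 2: w='' (idx 0), next='b' -> output (0, 'b'), add 'b' as idx 2
Step 3: w='c' (idx 1), next='c' -> output (1, 'c'), add 'cc' as idx 3
Step 4: w='b' (idx 2), next='c' -> output (2, 'c'), add 'bc' as idx 4
Step 5: w='cc' (idx 3), end of input -> output (3, '')


Encoded: [(0, 'c'), (0, 'b'), (1, 'c'), (2, 'c'), (3, '')]


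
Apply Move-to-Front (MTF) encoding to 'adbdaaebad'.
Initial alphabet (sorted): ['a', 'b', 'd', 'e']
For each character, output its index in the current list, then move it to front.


MTF encoding:
'a': index 0 in ['a', 'b', 'd', 'e'] -> ['a', 'b', 'd', 'e']
'd': index 2 in ['a', 'b', 'd', 'e'] -> ['d', 'a', 'b', 'e']
'b': index 2 in ['d', 'a', 'b', 'e'] -> ['b', 'd', 'a', 'e']
'd': index 1 in ['b', 'd', 'a', 'e'] -> ['d', 'b', 'a', 'e']
'a': index 2 in ['d', 'b', 'a', 'e'] -> ['a', 'd', 'b', 'e']
'a': index 0 in ['a', 'd', 'b', 'e'] -> ['a', 'd', 'b', 'e']
'e': index 3 in ['a', 'd', 'b', 'e'] -> ['e', 'a', 'd', 'b']
'b': index 3 in ['e', 'a', 'd', 'b'] -> ['b', 'e', 'a', 'd']
'a': index 2 in ['b', 'e', 'a', 'd'] -> ['a', 'b', 'e', 'd']
'd': index 3 in ['a', 'b', 'e', 'd'] -> ['d', 'a', 'b', 'e']


Output: [0, 2, 2, 1, 2, 0, 3, 3, 2, 3]


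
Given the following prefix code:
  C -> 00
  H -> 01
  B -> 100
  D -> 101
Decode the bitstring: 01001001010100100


Decoding step by step:
Bits 01 -> H
Bits 00 -> C
Bits 100 -> B
Bits 101 -> D
Bits 01 -> H
Bits 00 -> C
Bits 100 -> B


Decoded message: HCBDHCB


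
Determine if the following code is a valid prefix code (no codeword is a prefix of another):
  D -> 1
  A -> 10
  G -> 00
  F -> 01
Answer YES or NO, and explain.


Checking each pair (does one codeword prefix another?):
  D='1' vs A='10': prefix -- VIOLATION

NO -- this is NOT a valid prefix code. D (1) is a prefix of A (10).


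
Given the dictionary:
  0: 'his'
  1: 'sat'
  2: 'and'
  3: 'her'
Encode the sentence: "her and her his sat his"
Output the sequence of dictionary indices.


Look up each word in the dictionary:
  'her' -> 3
  'and' -> 2
  'her' -> 3
  'his' -> 0
  'sat' -> 1
  'his' -> 0

Encoded: [3, 2, 3, 0, 1, 0]


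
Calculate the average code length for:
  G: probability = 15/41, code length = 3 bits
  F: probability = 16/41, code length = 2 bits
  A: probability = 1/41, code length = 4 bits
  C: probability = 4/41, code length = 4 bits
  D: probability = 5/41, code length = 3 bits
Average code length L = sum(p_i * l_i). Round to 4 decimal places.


Weighted contributions p_i * l_i:
  G: (15/41) * 3 = 45/41
  F: (16/41) * 2 = 32/41
  A: (1/41) * 4 = 4/41
  C: (4/41) * 4 = 16/41
  D: (5/41) * 3 = 15/41
Sum = (45 + 32 + 4 + 16 + 15)/41 = 112/41

L = 112/41 = 2.7317 bits/symbol


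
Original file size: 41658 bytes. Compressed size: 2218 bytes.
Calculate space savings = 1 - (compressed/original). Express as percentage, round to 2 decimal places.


ratio = compressed/original = 2218/41658 = 0.053243
savings = 1 - ratio = 1 - 0.053243 = 0.946757
as a percentage: 0.946757 * 100 = 94.68%

Space savings = 1 - 2218/41658 = 94.68%


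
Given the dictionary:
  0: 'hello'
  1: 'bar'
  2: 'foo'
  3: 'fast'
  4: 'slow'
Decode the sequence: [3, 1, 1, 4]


Look up each index in the dictionary:
  3 -> 'fast'
  1 -> 'bar'
  1 -> 'bar'
  4 -> 'slow'

Decoded: "fast bar bar slow"


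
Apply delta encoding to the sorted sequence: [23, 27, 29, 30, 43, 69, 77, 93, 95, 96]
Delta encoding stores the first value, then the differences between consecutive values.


First value: 23
Deltas:
  27 - 23 = 4
  29 - 27 = 2
  30 - 29 = 1
  43 - 30 = 13
  69 - 43 = 26
  77 - 69 = 8
  93 - 77 = 16
  95 - 93 = 2
  96 - 95 = 1


Delta encoded: [23, 4, 2, 1, 13, 26, 8, 16, 2, 1]


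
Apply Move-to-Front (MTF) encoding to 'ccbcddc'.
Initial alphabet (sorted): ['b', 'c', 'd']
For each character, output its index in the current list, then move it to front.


MTF encoding:
'c': index 1 in ['b', 'c', 'd'] -> ['c', 'b', 'd']
'c': index 0 in ['c', 'b', 'd'] -> ['c', 'b', 'd']
'b': index 1 in ['c', 'b', 'd'] -> ['b', 'c', 'd']
'c': index 1 in ['b', 'c', 'd'] -> ['c', 'b', 'd']
'd': index 2 in ['c', 'b', 'd'] -> ['d', 'c', 'b']
'd': index 0 in ['d', 'c', 'b'] -> ['d', 'c', 'b']
'c': index 1 in ['d', 'c', 'b'] -> ['c', 'd', 'b']


Output: [1, 0, 1, 1, 2, 0, 1]


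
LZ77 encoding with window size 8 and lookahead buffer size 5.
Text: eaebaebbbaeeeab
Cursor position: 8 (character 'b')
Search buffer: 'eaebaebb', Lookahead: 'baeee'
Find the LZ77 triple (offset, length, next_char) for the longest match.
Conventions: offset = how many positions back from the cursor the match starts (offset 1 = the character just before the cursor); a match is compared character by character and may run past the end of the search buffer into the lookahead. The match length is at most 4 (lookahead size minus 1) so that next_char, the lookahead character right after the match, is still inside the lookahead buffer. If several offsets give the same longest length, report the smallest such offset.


Try each offset into the search buffer:
  offset=1 (pos 7, char 'b'): match length 1
  offset=2 (pos 6, char 'b'): match length 1
  offset=3 (pos 5, char 'e'): match length 0
  offset=4 (pos 4, char 'a'): match length 0
  offset=5 (pos 3, char 'b'): match length 3
  offset=6 (pos 2, char 'e'): match length 0
  offset=7 (pos 1, char 'a'): match length 0
  offset=8 (pos 0, char 'e'): match length 0
Longest match has length 3 at offset 5.
next_char = character at position 8 + 3 = 11 -> 'e'

Best match: offset=5, length=3 (matching 'bae' starting at position 3)
LZ77 triple: (5, 3, 'e')


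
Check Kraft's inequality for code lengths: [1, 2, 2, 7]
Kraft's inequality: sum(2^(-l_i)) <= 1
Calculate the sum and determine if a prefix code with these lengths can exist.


Sum = 2^(-1) + 2^(-2) + 2^(-2) + 2^(-7)
    = 0.5 + 0.25 + 0.25 + 0.0078125
    = 129/128 = 1.0078125
Since 1.0078125 > 1, Kraft's inequality is NOT satisfied.
A prefix code with these lengths CANNOT exist.

Kraft sum = 1.0078125. Not satisfied.


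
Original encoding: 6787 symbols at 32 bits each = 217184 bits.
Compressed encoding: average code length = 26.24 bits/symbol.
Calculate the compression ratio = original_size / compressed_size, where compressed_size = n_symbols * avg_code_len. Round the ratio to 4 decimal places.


original_size = n_symbols * orig_bits = 6787 * 32 = 217184 bits
compressed_size = n_symbols * avg_code_len = 6787 * 26.24 = 178090.88 bits
ratio = original_size / compressed_size = 217184 / 178090.88 = 1.2195

Compression ratio = 1.2195


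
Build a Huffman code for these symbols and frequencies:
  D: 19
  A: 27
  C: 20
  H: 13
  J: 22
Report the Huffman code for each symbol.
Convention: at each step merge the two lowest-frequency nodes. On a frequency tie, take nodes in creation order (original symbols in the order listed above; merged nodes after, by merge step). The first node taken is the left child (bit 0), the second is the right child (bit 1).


Huffman tree construction:
Step 1: Merge H(13) + D(19) = 32
Step 2: Merge C(20) + J(22) = 42
Step 3: Merge A(27) + (H+D)(32) = 59
Step 4: Merge (C+J)(42) + (A+(H+D))(59) = 101
Read each symbol's code off the tree from the root (left child = 0, right child = 1).

Codes:
  D: 111 (length 3)
  A: 10 (length 2)
  C: 00 (length 2)
  H: 110 (length 3)
  J: 01 (length 2)
Average code length: 234/101 = 2.3168 bits/symbol


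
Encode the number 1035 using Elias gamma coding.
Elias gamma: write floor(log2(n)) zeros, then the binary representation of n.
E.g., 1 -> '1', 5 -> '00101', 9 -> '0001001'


num_bits = floor(log2(1035)) + 1 = 11
leading_zeros = num_bits - 1 = 10
binary(1035) = 10000001011

Elias gamma(1035) = '0000000000' + '10000001011' = 000000000010000001011 (21 bits)


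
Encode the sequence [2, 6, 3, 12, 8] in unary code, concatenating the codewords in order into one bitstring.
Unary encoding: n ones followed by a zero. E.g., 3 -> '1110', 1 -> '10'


Encode each number as n ones followed by a terminating 0:
  2 -> 110 (3 bits)
  6 -> 1111110 (7 bits)
  3 -> 1110 (4 bits)
  12 -> 1111111111110 (13 bits)
  8 -> 111111110 (9 bits)
Total length = 3 + 7 + 4 + 13 + 9 = 36 bits.

Unary([2, 6, 3, 12, 8]) = 110111111011101111111111110111111110 (36 bits)


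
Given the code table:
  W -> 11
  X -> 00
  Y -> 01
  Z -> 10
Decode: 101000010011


Decoding:
10 -> Z
10 -> Z
00 -> X
01 -> Y
00 -> X
11 -> W


Result: ZZXYXW


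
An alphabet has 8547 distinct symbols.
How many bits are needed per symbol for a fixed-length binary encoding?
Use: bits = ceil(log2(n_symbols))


log2(8547) = 13.0612
Bracket: 2^13 = 8192 < 8547 <= 2^14 = 16384
So ceil(log2(8547)) = 14

bits = ceil(log2(8547)) = ceil(13.0612) = 14 bits


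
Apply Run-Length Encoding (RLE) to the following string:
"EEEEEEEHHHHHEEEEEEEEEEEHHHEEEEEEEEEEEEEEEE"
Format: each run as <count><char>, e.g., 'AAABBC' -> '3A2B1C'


Scanning runs left to right:
  i=0: run of 'E' x 7 -> '7E'
  i=7: run of 'H' x 5 -> '5H'
  i=12: run of 'E' x 11 -> '11E'
  i=23: run of 'H' x 3 -> '3H'
  i=26: run of 'E' x 16 -> '16E'

RLE = 7E5H11E3H16E


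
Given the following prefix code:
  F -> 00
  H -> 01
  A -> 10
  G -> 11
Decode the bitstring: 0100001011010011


Decoding step by step:
Bits 01 -> H
Bits 00 -> F
Bits 00 -> F
Bits 10 -> A
Bits 11 -> G
Bits 01 -> H
Bits 00 -> F
Bits 11 -> G


Decoded message: HFFAGHFG


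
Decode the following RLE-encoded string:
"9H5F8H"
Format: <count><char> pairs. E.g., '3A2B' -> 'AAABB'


Expanding each <count><char> pair:
  9H -> 'HHHHHHHHH'
  5F -> 'FFFFF'
  8H -> 'HHHHHHHH'

Decoded = HHHHHHHHHFFFFFHHHHHHHH


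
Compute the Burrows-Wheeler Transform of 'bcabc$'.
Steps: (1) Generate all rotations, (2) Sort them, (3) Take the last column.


Rotations (sorted):
  0: $bcabc -> last char: c
  1: abc$bc -> last char: c
  2: bc$bca -> last char: a
  3: bcabc$ -> last char: $
  4: c$bcab -> last char: b
  5: cabc$b -> last char: b


BWT = cca$bb


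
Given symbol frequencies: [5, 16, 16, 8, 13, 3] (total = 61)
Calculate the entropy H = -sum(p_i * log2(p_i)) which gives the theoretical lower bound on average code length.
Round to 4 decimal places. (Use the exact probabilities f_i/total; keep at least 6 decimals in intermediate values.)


Per-symbol terms -p_i * log2(p_i) with p_i = f_i/61:
  p = 5/61 = 0.081967: log2(p) = -3.608809, -p*log2(p) = 0.295804
  p = 16/61 = 0.262295: log2(p) = -1.930737, -p*log2(p) = 0.506423
  p = 16/61 = 0.262295: log2(p) = -1.930737, -p*log2(p) = 0.506423
  p = 8/61 = 0.131148: log2(p) = -2.930737, -p*log2(p) = 0.384359
  p = 13/61 = 0.213115: log2(p) = -2.230298, -p*log2(p) = 0.475309
  p = 3/61 = 0.049180: log2(p) = -4.345775, -p*log2(p) = 0.213727
H = 0.295804 + 0.506423 + 0.506423 + 0.384359 + 0.475309 + 0.213727 = 2.382045

H = 2.382 bits/symbol


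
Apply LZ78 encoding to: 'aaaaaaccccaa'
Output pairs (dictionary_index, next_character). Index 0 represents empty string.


LZ78 encoding steps:
Dictionary: {0: ''}
Step 1: w='' (idx 0), next='a' -> output (0, 'a'), add 'a' as idx 1
Step 2: w='a' (idx 1), next='a' -> output (1, 'a'), add 'aa' as idx 2
Step 3: w='aa' (idx 2), next='a' -> output (2, 'a'), add 'aaa' as idx 3
Step 4: w='' (idx 0), next='c' -> output (0, 'c'), add 'c' as idx 4
Step 5: w='c' (idx 4), next='c' -> output (4, 'c'), add 'cc' as idx 5
Step 6: w='c' (idx 4), next='a' -> output (4, 'a'), add 'ca' as idx 6
Step 7: w='a' (idx 1), end of input -> output (1, '')


Encoded: [(0, 'a'), (1, 'a'), (2, 'a'), (0, 'c'), (4, 'c'), (4, 'a'), (1, '')]


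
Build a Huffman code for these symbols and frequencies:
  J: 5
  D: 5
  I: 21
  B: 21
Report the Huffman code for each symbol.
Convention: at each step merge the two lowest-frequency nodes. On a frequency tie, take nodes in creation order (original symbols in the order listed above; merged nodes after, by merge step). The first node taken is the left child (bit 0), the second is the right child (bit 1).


Huffman tree construction:
Step 1: Merge J(5) + D(5) = 10
Step 2: Merge (J+D)(10) + I(21) = 31
Step 3: Merge B(21) + ((J+D)+I)(31) = 52
Read each symbol's code off the tree from the root (left child = 0, right child = 1).

Codes:
  J: 100 (length 3)
  D: 101 (length 3)
  I: 11 (length 2)
  B: 0 (length 1)
Average code length: 93/52 = 1.7885 bits/symbol


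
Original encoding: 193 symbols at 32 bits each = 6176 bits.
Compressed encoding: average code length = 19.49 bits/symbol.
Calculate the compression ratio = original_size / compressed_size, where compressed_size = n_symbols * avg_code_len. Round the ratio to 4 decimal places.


original_size = n_symbols * orig_bits = 193 * 32 = 6176 bits
compressed_size = n_symbols * avg_code_len = 193 * 19.49 = 3761.57 bits
ratio = original_size / compressed_size = 6176 / 3761.57 = 1.6419

Compression ratio = 1.6419


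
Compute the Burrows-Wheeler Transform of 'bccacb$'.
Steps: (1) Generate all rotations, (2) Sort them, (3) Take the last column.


Rotations (sorted):
  0: $bccacb -> last char: b
  1: acb$bcc -> last char: c
  2: b$bccac -> last char: c
  3: bccacb$ -> last char: $
  4: cacb$bc -> last char: c
  5: cb$bcca -> last char: a
  6: ccacb$b -> last char: b


BWT = bcc$cab


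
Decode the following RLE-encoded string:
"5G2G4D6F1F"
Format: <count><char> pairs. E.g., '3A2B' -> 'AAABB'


Expanding each <count><char> pair:
  5G -> 'GGGGG'
  2G -> 'GG'
  4D -> 'DDDD'
  6F -> 'FFFFFF'
  1F -> 'F'

Decoded = GGGGGGGDDDDFFFFFFF


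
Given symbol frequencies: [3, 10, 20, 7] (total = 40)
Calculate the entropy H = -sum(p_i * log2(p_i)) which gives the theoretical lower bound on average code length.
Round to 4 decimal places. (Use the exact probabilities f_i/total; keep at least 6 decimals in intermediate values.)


Per-symbol terms -p_i * log2(p_i) with p_i = f_i/40:
  p = 3/40 = 0.075000: log2(p) = -3.736966, -p*log2(p) = 0.280272
  p = 10/40 = 0.250000: log2(p) = -2.000000, -p*log2(p) = 0.500000
  p = 20/40 = 0.500000: log2(p) = -1.000000, -p*log2(p) = 0.500000
  p = 7/40 = 0.175000: log2(p) = -2.514573, -p*log2(p) = 0.440050
H = 0.280272 + 0.500000 + 0.500000 + 0.440050 = 1.720322

H = 1.7203 bits/symbol


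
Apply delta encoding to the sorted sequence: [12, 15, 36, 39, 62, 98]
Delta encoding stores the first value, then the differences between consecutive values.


First value: 12
Deltas:
  15 - 12 = 3
  36 - 15 = 21
  39 - 36 = 3
  62 - 39 = 23
  98 - 62 = 36


Delta encoded: [12, 3, 21, 3, 23, 36]


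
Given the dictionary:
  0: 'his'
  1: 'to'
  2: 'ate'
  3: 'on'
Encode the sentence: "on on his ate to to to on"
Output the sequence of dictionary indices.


Look up each word in the dictionary:
  'on' -> 3
  'on' -> 3
  'his' -> 0
  'ate' -> 2
  'to' -> 1
  'to' -> 1
  'to' -> 1
  'on' -> 3

Encoded: [3, 3, 0, 2, 1, 1, 1, 3]


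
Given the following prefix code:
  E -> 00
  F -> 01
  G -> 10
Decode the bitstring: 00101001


Decoding step by step:
Bits 00 -> E
Bits 10 -> G
Bits 10 -> G
Bits 01 -> F


Decoded message: EGGF


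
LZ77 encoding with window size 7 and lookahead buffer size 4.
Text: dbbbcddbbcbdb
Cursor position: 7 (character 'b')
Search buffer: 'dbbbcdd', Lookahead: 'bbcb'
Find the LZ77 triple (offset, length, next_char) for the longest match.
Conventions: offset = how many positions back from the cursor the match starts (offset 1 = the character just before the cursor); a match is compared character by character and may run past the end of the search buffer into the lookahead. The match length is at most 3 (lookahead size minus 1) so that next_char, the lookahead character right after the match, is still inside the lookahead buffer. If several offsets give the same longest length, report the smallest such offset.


Try each offset into the search buffer:
  offset=1 (pos 6, char 'd'): match length 0
  offset=2 (pos 5, char 'd'): match length 0
  offset=3 (pos 4, char 'c'): match length 0
  offset=4 (pos 3, char 'b'): match length 1
  offset=5 (pos 2, char 'b'): match length 3
  offset=6 (pos 1, char 'b'): match length 2
  offset=7 (pos 0, char 'd'): match length 0
Longest match has length 3 at offset 5.
next_char = character at position 7 + 3 = 10 -> 'b'

Best match: offset=5, length=3 (matching 'bbc' starting at position 2)
LZ77 triple: (5, 3, 'b')


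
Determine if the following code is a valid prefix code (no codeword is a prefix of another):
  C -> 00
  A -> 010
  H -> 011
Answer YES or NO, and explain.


Checking each pair (does one codeword prefix another?):
  C='00' vs A='010': no prefix
  C='00' vs H='011': no prefix
  A='010' vs C='00': no prefix
  A='010' vs H='011': no prefix
  H='011' vs C='00': no prefix
  H='011' vs A='010': no prefix
No violation found over all pairs.

YES -- this is a valid prefix code. No codeword is a prefix of any other codeword.


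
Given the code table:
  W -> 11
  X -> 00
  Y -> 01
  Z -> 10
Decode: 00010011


Decoding:
00 -> X
01 -> Y
00 -> X
11 -> W


Result: XYXW


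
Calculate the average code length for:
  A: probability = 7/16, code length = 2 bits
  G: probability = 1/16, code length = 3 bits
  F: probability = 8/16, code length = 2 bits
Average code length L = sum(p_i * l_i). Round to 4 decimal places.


Weighted contributions p_i * l_i:
  A: (7/16) * 2 = 14/16
  G: (1/16) * 3 = 3/16
  F: (8/16) * 2 = 16/16
Sum = (14 + 3 + 16)/16 = 33/16

L = 33/16 = 2.0625 bits/symbol


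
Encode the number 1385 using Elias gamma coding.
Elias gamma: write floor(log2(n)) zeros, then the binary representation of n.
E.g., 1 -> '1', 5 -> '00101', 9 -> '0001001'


num_bits = floor(log2(1385)) + 1 = 11
leading_zeros = num_bits - 1 = 10
binary(1385) = 10101101001

Elias gamma(1385) = '0000000000' + '10101101001' = 000000000010101101001 (21 bits)


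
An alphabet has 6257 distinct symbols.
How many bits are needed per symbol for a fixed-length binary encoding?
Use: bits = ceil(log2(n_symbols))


log2(6257) = 12.6113
Bracket: 2^12 = 4096 < 6257 <= 2^13 = 8192
So ceil(log2(6257)) = 13

bits = ceil(log2(6257)) = ceil(12.6113) = 13 bits


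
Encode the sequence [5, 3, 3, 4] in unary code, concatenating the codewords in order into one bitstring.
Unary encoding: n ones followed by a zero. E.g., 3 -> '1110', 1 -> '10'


Encode each number as n ones followed by a terminating 0:
  5 -> 111110 (6 bits)
  3 -> 1110 (4 bits)
  3 -> 1110 (4 bits)
  4 -> 11110 (5 bits)
Total length = 6 + 4 + 4 + 5 = 19 bits.

Unary([5, 3, 3, 4]) = 1111101110111011110 (19 bits)


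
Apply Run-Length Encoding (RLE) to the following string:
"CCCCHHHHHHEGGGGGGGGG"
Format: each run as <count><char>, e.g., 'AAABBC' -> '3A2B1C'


Scanning runs left to right:
  i=0: run of 'C' x 4 -> '4C'
  i=4: run of 'H' x 6 -> '6H'
  i=10: run of 'E' x 1 -> '1E'
  i=11: run of 'G' x 9 -> '9G'

RLE = 4C6H1E9G


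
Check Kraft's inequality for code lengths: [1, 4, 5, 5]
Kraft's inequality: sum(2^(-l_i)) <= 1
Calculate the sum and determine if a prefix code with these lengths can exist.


Sum = 2^(-1) + 2^(-4) + 2^(-5) + 2^(-5)
    = 0.5 + 0.0625 + 0.03125 + 0.03125
    = 20/32 = 0.625
Since 0.625 <= 1, Kraft's inequality IS satisfied.
A prefix code with these lengths CAN exist.

Kraft sum = 0.625. Satisfied.


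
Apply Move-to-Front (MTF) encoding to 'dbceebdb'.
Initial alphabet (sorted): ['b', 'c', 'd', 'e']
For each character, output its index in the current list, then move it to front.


MTF encoding:
'd': index 2 in ['b', 'c', 'd', 'e'] -> ['d', 'b', 'c', 'e']
'b': index 1 in ['d', 'b', 'c', 'e'] -> ['b', 'd', 'c', 'e']
'c': index 2 in ['b', 'd', 'c', 'e'] -> ['c', 'b', 'd', 'e']
'e': index 3 in ['c', 'b', 'd', 'e'] -> ['e', 'c', 'b', 'd']
'e': index 0 in ['e', 'c', 'b', 'd'] -> ['e', 'c', 'b', 'd']
'b': index 2 in ['e', 'c', 'b', 'd'] -> ['b', 'e', 'c', 'd']
'd': index 3 in ['b', 'e', 'c', 'd'] -> ['d', 'b', 'e', 'c']
'b': index 1 in ['d', 'b', 'e', 'c'] -> ['b', 'd', 'e', 'c']


Output: [2, 1, 2, 3, 0, 2, 3, 1]


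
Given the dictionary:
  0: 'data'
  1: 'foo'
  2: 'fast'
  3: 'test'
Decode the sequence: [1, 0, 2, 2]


Look up each index in the dictionary:
  1 -> 'foo'
  0 -> 'data'
  2 -> 'fast'
  2 -> 'fast'

Decoded: "foo data fast fast"


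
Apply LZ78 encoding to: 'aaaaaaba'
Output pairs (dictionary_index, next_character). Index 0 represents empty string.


LZ78 encoding steps:
Dictionary: {0: ''}
Step 1: w='' (idx 0), next='a' -> output (0, 'a'), add 'a' as idx 1
Step 2: w='a' (idx 1), next='a' -> output (1, 'a'), add 'aa' as idx 2
Step 3: w='aa' (idx 2), next='a' -> output (2, 'a'), add 'aaa' as idx 3
Step 4: w='' (idx 0), next='b' -> output (0, 'b'), add 'b' as idx 4
Step 5: w='a' (idx 1), end of input -> output (1, '')


Encoded: [(0, 'a'), (1, 'a'), (2, 'a'), (0, 'b'), (1, '')]


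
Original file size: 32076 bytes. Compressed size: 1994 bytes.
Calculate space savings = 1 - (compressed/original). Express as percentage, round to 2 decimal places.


ratio = compressed/original = 1994/32076 = 0.062165
savings = 1 - ratio = 1 - 0.062165 = 0.937835
as a percentage: 0.937835 * 100 = 93.78%

Space savings = 1 - 1994/32076 = 93.78%


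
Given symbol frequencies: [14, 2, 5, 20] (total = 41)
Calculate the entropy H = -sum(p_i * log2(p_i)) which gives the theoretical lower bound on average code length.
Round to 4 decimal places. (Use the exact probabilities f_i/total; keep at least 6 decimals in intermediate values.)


Per-symbol terms -p_i * log2(p_i) with p_i = f_i/41:
  p = 14/41 = 0.341463: log2(p) = -1.550197, -p*log2(p) = 0.529336
  p = 2/41 = 0.048780: log2(p) = -4.357552, -p*log2(p) = 0.212564
  p = 5/41 = 0.121951: log2(p) = -3.035624, -p*log2(p) = 0.370198
  p = 20/41 = 0.487805: log2(p) = -1.035624, -p*log2(p) = 0.505182
H = 0.529336 + 0.212564 + 0.370198 + 0.505182 = 1.617280

H = 1.6173 bits/symbol


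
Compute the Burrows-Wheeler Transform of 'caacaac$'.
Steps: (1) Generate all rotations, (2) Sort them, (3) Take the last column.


Rotations (sorted):
  0: $caacaac -> last char: c
  1: aac$caac -> last char: c
  2: aacaac$c -> last char: c
  3: ac$caaca -> last char: a
  4: acaac$ca -> last char: a
  5: c$caacaa -> last char: a
  6: caac$caa -> last char: a
  7: caacaac$ -> last char: $


BWT = cccaaaa$


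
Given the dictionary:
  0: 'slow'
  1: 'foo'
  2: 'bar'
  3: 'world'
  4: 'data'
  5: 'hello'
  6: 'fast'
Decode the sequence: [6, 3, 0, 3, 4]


Look up each index in the dictionary:
  6 -> 'fast'
  3 -> 'world'
  0 -> 'slow'
  3 -> 'world'
  4 -> 'data'

Decoded: "fast world slow world data"


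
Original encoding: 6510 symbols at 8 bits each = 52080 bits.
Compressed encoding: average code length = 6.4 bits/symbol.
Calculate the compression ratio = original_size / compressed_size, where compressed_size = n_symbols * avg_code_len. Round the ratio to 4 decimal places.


original_size = n_symbols * orig_bits = 6510 * 8 = 52080 bits
compressed_size = n_symbols * avg_code_len = 6510 * 6.4 = 41664.0 bits
ratio = original_size / compressed_size = 52080 / 41664.0 = 1.25

Compression ratio = 1.25


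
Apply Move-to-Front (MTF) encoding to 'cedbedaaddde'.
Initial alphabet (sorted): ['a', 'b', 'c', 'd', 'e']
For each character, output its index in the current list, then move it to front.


MTF encoding:
'c': index 2 in ['a', 'b', 'c', 'd', 'e'] -> ['c', 'a', 'b', 'd', 'e']
'e': index 4 in ['c', 'a', 'b', 'd', 'e'] -> ['e', 'c', 'a', 'b', 'd']
'd': index 4 in ['e', 'c', 'a', 'b', 'd'] -> ['d', 'e', 'c', 'a', 'b']
'b': index 4 in ['d', 'e', 'c', 'a', 'b'] -> ['b', 'd', 'e', 'c', 'a']
'e': index 2 in ['b', 'd', 'e', 'c', 'a'] -> ['e', 'b', 'd', 'c', 'a']
'd': index 2 in ['e', 'b', 'd', 'c', 'a'] -> ['d', 'e', 'b', 'c', 'a']
'a': index 4 in ['d', 'e', 'b', 'c', 'a'] -> ['a', 'd', 'e', 'b', 'c']
'a': index 0 in ['a', 'd', 'e', 'b', 'c'] -> ['a', 'd', 'e', 'b', 'c']
'd': index 1 in ['a', 'd', 'e', 'b', 'c'] -> ['d', 'a', 'e', 'b', 'c']
'd': index 0 in ['d', 'a', 'e', 'b', 'c'] -> ['d', 'a', 'e', 'b', 'c']
'd': index 0 in ['d', 'a', 'e', 'b', 'c'] -> ['d', 'a', 'e', 'b', 'c']
'e': index 2 in ['d', 'a', 'e', 'b', 'c'] -> ['e', 'd', 'a', 'b', 'c']


Output: [2, 4, 4, 4, 2, 2, 4, 0, 1, 0, 0, 2]
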